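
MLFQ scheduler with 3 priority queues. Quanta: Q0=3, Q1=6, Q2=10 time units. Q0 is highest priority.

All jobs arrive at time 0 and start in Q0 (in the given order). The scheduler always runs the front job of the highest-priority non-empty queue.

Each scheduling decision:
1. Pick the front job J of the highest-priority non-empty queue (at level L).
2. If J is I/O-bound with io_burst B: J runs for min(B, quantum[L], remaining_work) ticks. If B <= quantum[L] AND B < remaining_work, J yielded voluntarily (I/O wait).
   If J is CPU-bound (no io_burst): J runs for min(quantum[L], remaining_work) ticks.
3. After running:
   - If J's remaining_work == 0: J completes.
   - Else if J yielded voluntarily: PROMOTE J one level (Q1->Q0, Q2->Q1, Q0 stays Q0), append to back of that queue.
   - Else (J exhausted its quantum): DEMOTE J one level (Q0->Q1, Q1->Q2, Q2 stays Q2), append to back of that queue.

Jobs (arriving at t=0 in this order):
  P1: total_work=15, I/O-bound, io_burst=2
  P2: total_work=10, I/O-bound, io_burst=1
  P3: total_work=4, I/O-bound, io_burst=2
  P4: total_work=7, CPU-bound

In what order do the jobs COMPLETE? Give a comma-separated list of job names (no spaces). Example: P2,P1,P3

t=0-2: P1@Q0 runs 2, rem=13, I/O yield, promote→Q0. Q0=[P2,P3,P4,P1] Q1=[] Q2=[]
t=2-3: P2@Q0 runs 1, rem=9, I/O yield, promote→Q0. Q0=[P3,P4,P1,P2] Q1=[] Q2=[]
t=3-5: P3@Q0 runs 2, rem=2, I/O yield, promote→Q0. Q0=[P4,P1,P2,P3] Q1=[] Q2=[]
t=5-8: P4@Q0 runs 3, rem=4, quantum used, demote→Q1. Q0=[P1,P2,P3] Q1=[P4] Q2=[]
t=8-10: P1@Q0 runs 2, rem=11, I/O yield, promote→Q0. Q0=[P2,P3,P1] Q1=[P4] Q2=[]
t=10-11: P2@Q0 runs 1, rem=8, I/O yield, promote→Q0. Q0=[P3,P1,P2] Q1=[P4] Q2=[]
t=11-13: P3@Q0 runs 2, rem=0, completes. Q0=[P1,P2] Q1=[P4] Q2=[]
t=13-15: P1@Q0 runs 2, rem=9, I/O yield, promote→Q0. Q0=[P2,P1] Q1=[P4] Q2=[]
t=15-16: P2@Q0 runs 1, rem=7, I/O yield, promote→Q0. Q0=[P1,P2] Q1=[P4] Q2=[]
t=16-18: P1@Q0 runs 2, rem=7, I/O yield, promote→Q0. Q0=[P2,P1] Q1=[P4] Q2=[]
t=18-19: P2@Q0 runs 1, rem=6, I/O yield, promote→Q0. Q0=[P1,P2] Q1=[P4] Q2=[]
t=19-21: P1@Q0 runs 2, rem=5, I/O yield, promote→Q0. Q0=[P2,P1] Q1=[P4] Q2=[]
t=21-22: P2@Q0 runs 1, rem=5, I/O yield, promote→Q0. Q0=[P1,P2] Q1=[P4] Q2=[]
t=22-24: P1@Q0 runs 2, rem=3, I/O yield, promote→Q0. Q0=[P2,P1] Q1=[P4] Q2=[]
t=24-25: P2@Q0 runs 1, rem=4, I/O yield, promote→Q0. Q0=[P1,P2] Q1=[P4] Q2=[]
t=25-27: P1@Q0 runs 2, rem=1, I/O yield, promote→Q0. Q0=[P2,P1] Q1=[P4] Q2=[]
t=27-28: P2@Q0 runs 1, rem=3, I/O yield, promote→Q0. Q0=[P1,P2] Q1=[P4] Q2=[]
t=28-29: P1@Q0 runs 1, rem=0, completes. Q0=[P2] Q1=[P4] Q2=[]
t=29-30: P2@Q0 runs 1, rem=2, I/O yield, promote→Q0. Q0=[P2] Q1=[P4] Q2=[]
t=30-31: P2@Q0 runs 1, rem=1, I/O yield, promote→Q0. Q0=[P2] Q1=[P4] Q2=[]
t=31-32: P2@Q0 runs 1, rem=0, completes. Q0=[] Q1=[P4] Q2=[]
t=32-36: P4@Q1 runs 4, rem=0, completes. Q0=[] Q1=[] Q2=[]

Answer: P3,P1,P2,P4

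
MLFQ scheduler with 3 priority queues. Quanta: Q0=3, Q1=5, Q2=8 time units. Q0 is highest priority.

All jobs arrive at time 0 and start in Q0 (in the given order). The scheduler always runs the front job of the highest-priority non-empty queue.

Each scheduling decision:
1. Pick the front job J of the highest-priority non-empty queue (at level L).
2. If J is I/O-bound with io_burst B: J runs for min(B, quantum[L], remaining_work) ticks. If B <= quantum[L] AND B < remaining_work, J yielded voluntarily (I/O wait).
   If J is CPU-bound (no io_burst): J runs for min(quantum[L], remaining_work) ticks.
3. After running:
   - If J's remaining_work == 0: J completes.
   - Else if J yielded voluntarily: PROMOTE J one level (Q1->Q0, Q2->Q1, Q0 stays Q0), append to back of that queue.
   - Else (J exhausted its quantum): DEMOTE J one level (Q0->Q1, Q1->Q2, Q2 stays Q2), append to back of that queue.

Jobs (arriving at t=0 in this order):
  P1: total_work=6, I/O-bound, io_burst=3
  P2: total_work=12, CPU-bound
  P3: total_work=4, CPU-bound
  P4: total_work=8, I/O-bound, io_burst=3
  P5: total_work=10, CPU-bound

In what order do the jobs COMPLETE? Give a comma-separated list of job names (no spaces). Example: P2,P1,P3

t=0-3: P1@Q0 runs 3, rem=3, I/O yield, promote→Q0. Q0=[P2,P3,P4,P5,P1] Q1=[] Q2=[]
t=3-6: P2@Q0 runs 3, rem=9, quantum used, demote→Q1. Q0=[P3,P4,P5,P1] Q1=[P2] Q2=[]
t=6-9: P3@Q0 runs 3, rem=1, quantum used, demote→Q1. Q0=[P4,P5,P1] Q1=[P2,P3] Q2=[]
t=9-12: P4@Q0 runs 3, rem=5, I/O yield, promote→Q0. Q0=[P5,P1,P4] Q1=[P2,P3] Q2=[]
t=12-15: P5@Q0 runs 3, rem=7, quantum used, demote→Q1. Q0=[P1,P4] Q1=[P2,P3,P5] Q2=[]
t=15-18: P1@Q0 runs 3, rem=0, completes. Q0=[P4] Q1=[P2,P3,P5] Q2=[]
t=18-21: P4@Q0 runs 3, rem=2, I/O yield, promote→Q0. Q0=[P4] Q1=[P2,P3,P5] Q2=[]
t=21-23: P4@Q0 runs 2, rem=0, completes. Q0=[] Q1=[P2,P3,P5] Q2=[]
t=23-28: P2@Q1 runs 5, rem=4, quantum used, demote→Q2. Q0=[] Q1=[P3,P5] Q2=[P2]
t=28-29: P3@Q1 runs 1, rem=0, completes. Q0=[] Q1=[P5] Q2=[P2]
t=29-34: P5@Q1 runs 5, rem=2, quantum used, demote→Q2. Q0=[] Q1=[] Q2=[P2,P5]
t=34-38: P2@Q2 runs 4, rem=0, completes. Q0=[] Q1=[] Q2=[P5]
t=38-40: P5@Q2 runs 2, rem=0, completes. Q0=[] Q1=[] Q2=[]

Answer: P1,P4,P3,P2,P5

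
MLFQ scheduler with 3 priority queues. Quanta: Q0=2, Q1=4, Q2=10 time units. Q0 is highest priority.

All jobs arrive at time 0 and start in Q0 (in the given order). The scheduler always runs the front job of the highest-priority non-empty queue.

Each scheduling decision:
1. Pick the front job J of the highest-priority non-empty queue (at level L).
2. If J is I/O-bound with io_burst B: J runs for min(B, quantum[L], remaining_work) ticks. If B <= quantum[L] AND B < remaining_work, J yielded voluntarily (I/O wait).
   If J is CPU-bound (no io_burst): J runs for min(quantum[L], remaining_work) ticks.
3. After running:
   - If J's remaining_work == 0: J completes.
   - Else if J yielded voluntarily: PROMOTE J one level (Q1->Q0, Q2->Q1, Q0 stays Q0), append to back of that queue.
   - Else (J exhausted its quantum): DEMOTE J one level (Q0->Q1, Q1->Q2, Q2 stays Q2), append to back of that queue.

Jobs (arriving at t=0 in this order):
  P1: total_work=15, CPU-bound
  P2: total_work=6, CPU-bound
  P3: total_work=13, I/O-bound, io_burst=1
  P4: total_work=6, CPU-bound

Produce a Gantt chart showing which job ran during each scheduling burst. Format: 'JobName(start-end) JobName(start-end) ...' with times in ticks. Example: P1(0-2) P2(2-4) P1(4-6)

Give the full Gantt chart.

t=0-2: P1@Q0 runs 2, rem=13, quantum used, demote→Q1. Q0=[P2,P3,P4] Q1=[P1] Q2=[]
t=2-4: P2@Q0 runs 2, rem=4, quantum used, demote→Q1. Q0=[P3,P4] Q1=[P1,P2] Q2=[]
t=4-5: P3@Q0 runs 1, rem=12, I/O yield, promote→Q0. Q0=[P4,P3] Q1=[P1,P2] Q2=[]
t=5-7: P4@Q0 runs 2, rem=4, quantum used, demote→Q1. Q0=[P3] Q1=[P1,P2,P4] Q2=[]
t=7-8: P3@Q0 runs 1, rem=11, I/O yield, promote→Q0. Q0=[P3] Q1=[P1,P2,P4] Q2=[]
t=8-9: P3@Q0 runs 1, rem=10, I/O yield, promote→Q0. Q0=[P3] Q1=[P1,P2,P4] Q2=[]
t=9-10: P3@Q0 runs 1, rem=9, I/O yield, promote→Q0. Q0=[P3] Q1=[P1,P2,P4] Q2=[]
t=10-11: P3@Q0 runs 1, rem=8, I/O yield, promote→Q0. Q0=[P3] Q1=[P1,P2,P4] Q2=[]
t=11-12: P3@Q0 runs 1, rem=7, I/O yield, promote→Q0. Q0=[P3] Q1=[P1,P2,P4] Q2=[]
t=12-13: P3@Q0 runs 1, rem=6, I/O yield, promote→Q0. Q0=[P3] Q1=[P1,P2,P4] Q2=[]
t=13-14: P3@Q0 runs 1, rem=5, I/O yield, promote→Q0. Q0=[P3] Q1=[P1,P2,P4] Q2=[]
t=14-15: P3@Q0 runs 1, rem=4, I/O yield, promote→Q0. Q0=[P3] Q1=[P1,P2,P4] Q2=[]
t=15-16: P3@Q0 runs 1, rem=3, I/O yield, promote→Q0. Q0=[P3] Q1=[P1,P2,P4] Q2=[]
t=16-17: P3@Q0 runs 1, rem=2, I/O yield, promote→Q0. Q0=[P3] Q1=[P1,P2,P4] Q2=[]
t=17-18: P3@Q0 runs 1, rem=1, I/O yield, promote→Q0. Q0=[P3] Q1=[P1,P2,P4] Q2=[]
t=18-19: P3@Q0 runs 1, rem=0, completes. Q0=[] Q1=[P1,P2,P4] Q2=[]
t=19-23: P1@Q1 runs 4, rem=9, quantum used, demote→Q2. Q0=[] Q1=[P2,P4] Q2=[P1]
t=23-27: P2@Q1 runs 4, rem=0, completes. Q0=[] Q1=[P4] Q2=[P1]
t=27-31: P4@Q1 runs 4, rem=0, completes. Q0=[] Q1=[] Q2=[P1]
t=31-40: P1@Q2 runs 9, rem=0, completes. Q0=[] Q1=[] Q2=[]

Answer: P1(0-2) P2(2-4) P3(4-5) P4(5-7) P3(7-8) P3(8-9) P3(9-10) P3(10-11) P3(11-12) P3(12-13) P3(13-14) P3(14-15) P3(15-16) P3(16-17) P3(17-18) P3(18-19) P1(19-23) P2(23-27) P4(27-31) P1(31-40)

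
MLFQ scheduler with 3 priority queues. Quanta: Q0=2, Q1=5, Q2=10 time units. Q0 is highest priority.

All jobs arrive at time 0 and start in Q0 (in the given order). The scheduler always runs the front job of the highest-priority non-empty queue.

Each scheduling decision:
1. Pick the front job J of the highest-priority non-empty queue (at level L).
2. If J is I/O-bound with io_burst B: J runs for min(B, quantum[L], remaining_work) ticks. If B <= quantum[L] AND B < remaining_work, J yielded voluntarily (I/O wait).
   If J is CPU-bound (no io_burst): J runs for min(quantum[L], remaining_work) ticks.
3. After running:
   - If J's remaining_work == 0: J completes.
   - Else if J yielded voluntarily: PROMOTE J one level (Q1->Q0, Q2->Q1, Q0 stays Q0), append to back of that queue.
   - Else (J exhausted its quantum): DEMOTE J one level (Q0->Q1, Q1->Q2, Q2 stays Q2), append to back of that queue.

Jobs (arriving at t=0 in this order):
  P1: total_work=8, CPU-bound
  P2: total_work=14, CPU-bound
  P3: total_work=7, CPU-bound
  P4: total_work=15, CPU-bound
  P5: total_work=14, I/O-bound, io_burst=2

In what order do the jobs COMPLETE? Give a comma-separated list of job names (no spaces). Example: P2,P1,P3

Answer: P5,P3,P1,P2,P4

Derivation:
t=0-2: P1@Q0 runs 2, rem=6, quantum used, demote→Q1. Q0=[P2,P3,P4,P5] Q1=[P1] Q2=[]
t=2-4: P2@Q0 runs 2, rem=12, quantum used, demote→Q1. Q0=[P3,P4,P5] Q1=[P1,P2] Q2=[]
t=4-6: P3@Q0 runs 2, rem=5, quantum used, demote→Q1. Q0=[P4,P5] Q1=[P1,P2,P3] Q2=[]
t=6-8: P4@Q0 runs 2, rem=13, quantum used, demote→Q1. Q0=[P5] Q1=[P1,P2,P3,P4] Q2=[]
t=8-10: P5@Q0 runs 2, rem=12, I/O yield, promote→Q0. Q0=[P5] Q1=[P1,P2,P3,P4] Q2=[]
t=10-12: P5@Q0 runs 2, rem=10, I/O yield, promote→Q0. Q0=[P5] Q1=[P1,P2,P3,P4] Q2=[]
t=12-14: P5@Q0 runs 2, rem=8, I/O yield, promote→Q0. Q0=[P5] Q1=[P1,P2,P3,P4] Q2=[]
t=14-16: P5@Q0 runs 2, rem=6, I/O yield, promote→Q0. Q0=[P5] Q1=[P1,P2,P3,P4] Q2=[]
t=16-18: P5@Q0 runs 2, rem=4, I/O yield, promote→Q0. Q0=[P5] Q1=[P1,P2,P3,P4] Q2=[]
t=18-20: P5@Q0 runs 2, rem=2, I/O yield, promote→Q0. Q0=[P5] Q1=[P1,P2,P3,P4] Q2=[]
t=20-22: P5@Q0 runs 2, rem=0, completes. Q0=[] Q1=[P1,P2,P3,P4] Q2=[]
t=22-27: P1@Q1 runs 5, rem=1, quantum used, demote→Q2. Q0=[] Q1=[P2,P3,P4] Q2=[P1]
t=27-32: P2@Q1 runs 5, rem=7, quantum used, demote→Q2. Q0=[] Q1=[P3,P4] Q2=[P1,P2]
t=32-37: P3@Q1 runs 5, rem=0, completes. Q0=[] Q1=[P4] Q2=[P1,P2]
t=37-42: P4@Q1 runs 5, rem=8, quantum used, demote→Q2. Q0=[] Q1=[] Q2=[P1,P2,P4]
t=42-43: P1@Q2 runs 1, rem=0, completes. Q0=[] Q1=[] Q2=[P2,P4]
t=43-50: P2@Q2 runs 7, rem=0, completes. Q0=[] Q1=[] Q2=[P4]
t=50-58: P4@Q2 runs 8, rem=0, completes. Q0=[] Q1=[] Q2=[]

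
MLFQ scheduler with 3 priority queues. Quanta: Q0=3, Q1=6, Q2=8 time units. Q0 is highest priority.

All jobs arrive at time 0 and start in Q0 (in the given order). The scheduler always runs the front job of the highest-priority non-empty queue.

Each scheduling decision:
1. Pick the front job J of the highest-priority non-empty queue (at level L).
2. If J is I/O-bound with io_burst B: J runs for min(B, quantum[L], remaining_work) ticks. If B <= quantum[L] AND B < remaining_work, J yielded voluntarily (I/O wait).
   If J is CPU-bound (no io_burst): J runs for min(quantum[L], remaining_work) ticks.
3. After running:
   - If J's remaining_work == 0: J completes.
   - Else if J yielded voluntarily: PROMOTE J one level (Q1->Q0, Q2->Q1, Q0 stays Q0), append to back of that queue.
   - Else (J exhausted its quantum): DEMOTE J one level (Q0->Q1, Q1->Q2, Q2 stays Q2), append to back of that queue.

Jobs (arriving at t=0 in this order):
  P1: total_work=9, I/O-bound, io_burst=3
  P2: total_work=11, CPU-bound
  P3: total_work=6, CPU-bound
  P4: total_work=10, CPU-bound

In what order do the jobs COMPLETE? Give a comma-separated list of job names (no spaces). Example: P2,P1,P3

t=0-3: P1@Q0 runs 3, rem=6, I/O yield, promote→Q0. Q0=[P2,P3,P4,P1] Q1=[] Q2=[]
t=3-6: P2@Q0 runs 3, rem=8, quantum used, demote→Q1. Q0=[P3,P4,P1] Q1=[P2] Q2=[]
t=6-9: P3@Q0 runs 3, rem=3, quantum used, demote→Q1. Q0=[P4,P1] Q1=[P2,P3] Q2=[]
t=9-12: P4@Q0 runs 3, rem=7, quantum used, demote→Q1. Q0=[P1] Q1=[P2,P3,P4] Q2=[]
t=12-15: P1@Q0 runs 3, rem=3, I/O yield, promote→Q0. Q0=[P1] Q1=[P2,P3,P4] Q2=[]
t=15-18: P1@Q0 runs 3, rem=0, completes. Q0=[] Q1=[P2,P3,P4] Q2=[]
t=18-24: P2@Q1 runs 6, rem=2, quantum used, demote→Q2. Q0=[] Q1=[P3,P4] Q2=[P2]
t=24-27: P3@Q1 runs 3, rem=0, completes. Q0=[] Q1=[P4] Q2=[P2]
t=27-33: P4@Q1 runs 6, rem=1, quantum used, demote→Q2. Q0=[] Q1=[] Q2=[P2,P4]
t=33-35: P2@Q2 runs 2, rem=0, completes. Q0=[] Q1=[] Q2=[P4]
t=35-36: P4@Q2 runs 1, rem=0, completes. Q0=[] Q1=[] Q2=[]

Answer: P1,P3,P2,P4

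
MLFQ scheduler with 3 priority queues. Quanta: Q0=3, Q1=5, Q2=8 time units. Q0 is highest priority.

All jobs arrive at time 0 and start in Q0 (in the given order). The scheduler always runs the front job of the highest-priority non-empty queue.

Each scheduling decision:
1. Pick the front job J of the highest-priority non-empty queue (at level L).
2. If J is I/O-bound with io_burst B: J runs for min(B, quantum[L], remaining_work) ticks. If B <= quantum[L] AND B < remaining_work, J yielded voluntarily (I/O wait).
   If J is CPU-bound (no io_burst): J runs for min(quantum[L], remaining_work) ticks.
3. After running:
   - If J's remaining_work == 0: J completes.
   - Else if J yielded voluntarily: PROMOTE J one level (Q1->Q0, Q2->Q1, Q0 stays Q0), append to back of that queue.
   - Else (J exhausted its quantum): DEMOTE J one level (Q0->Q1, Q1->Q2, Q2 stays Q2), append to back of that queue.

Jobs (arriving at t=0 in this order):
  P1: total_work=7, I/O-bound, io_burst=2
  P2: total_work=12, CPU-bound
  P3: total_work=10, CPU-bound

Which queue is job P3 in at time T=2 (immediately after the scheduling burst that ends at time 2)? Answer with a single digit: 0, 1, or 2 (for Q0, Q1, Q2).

t=0-2: P1@Q0 runs 2, rem=5, I/O yield, promote→Q0. Q0=[P2,P3,P1] Q1=[] Q2=[]
t=2-5: P2@Q0 runs 3, rem=9, quantum used, demote→Q1. Q0=[P3,P1] Q1=[P2] Q2=[]
t=5-8: P3@Q0 runs 3, rem=7, quantum used, demote→Q1. Q0=[P1] Q1=[P2,P3] Q2=[]
t=8-10: P1@Q0 runs 2, rem=3, I/O yield, promote→Q0. Q0=[P1] Q1=[P2,P3] Q2=[]
t=10-12: P1@Q0 runs 2, rem=1, I/O yield, promote→Q0. Q0=[P1] Q1=[P2,P3] Q2=[]
t=12-13: P1@Q0 runs 1, rem=0, completes. Q0=[] Q1=[P2,P3] Q2=[]
t=13-18: P2@Q1 runs 5, rem=4, quantum used, demote→Q2. Q0=[] Q1=[P3] Q2=[P2]
t=18-23: P3@Q1 runs 5, rem=2, quantum used, demote→Q2. Q0=[] Q1=[] Q2=[P2,P3]
t=23-27: P2@Q2 runs 4, rem=0, completes. Q0=[] Q1=[] Q2=[P3]
t=27-29: P3@Q2 runs 2, rem=0, completes. Q0=[] Q1=[] Q2=[]

Answer: 0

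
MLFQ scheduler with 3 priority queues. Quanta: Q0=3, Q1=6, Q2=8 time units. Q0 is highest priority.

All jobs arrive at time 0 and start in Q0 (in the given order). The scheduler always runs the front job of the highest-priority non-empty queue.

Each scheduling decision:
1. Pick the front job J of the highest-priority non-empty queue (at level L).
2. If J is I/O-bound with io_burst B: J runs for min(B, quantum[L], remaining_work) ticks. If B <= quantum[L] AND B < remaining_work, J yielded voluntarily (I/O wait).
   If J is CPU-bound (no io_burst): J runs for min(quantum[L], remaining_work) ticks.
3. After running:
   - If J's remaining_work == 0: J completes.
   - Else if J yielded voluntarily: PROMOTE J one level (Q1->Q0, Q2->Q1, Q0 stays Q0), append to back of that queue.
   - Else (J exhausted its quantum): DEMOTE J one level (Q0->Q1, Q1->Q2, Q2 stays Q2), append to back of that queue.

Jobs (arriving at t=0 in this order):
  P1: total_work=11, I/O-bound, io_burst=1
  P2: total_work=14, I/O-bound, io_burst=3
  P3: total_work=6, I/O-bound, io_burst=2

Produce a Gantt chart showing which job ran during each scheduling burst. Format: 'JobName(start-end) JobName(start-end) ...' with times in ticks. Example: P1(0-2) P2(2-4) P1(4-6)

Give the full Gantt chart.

Answer: P1(0-1) P2(1-4) P3(4-6) P1(6-7) P2(7-10) P3(10-12) P1(12-13) P2(13-16) P3(16-18) P1(18-19) P2(19-22) P1(22-23) P2(23-25) P1(25-26) P1(26-27) P1(27-28) P1(28-29) P1(29-30) P1(30-31)

Derivation:
t=0-1: P1@Q0 runs 1, rem=10, I/O yield, promote→Q0. Q0=[P2,P3,P1] Q1=[] Q2=[]
t=1-4: P2@Q0 runs 3, rem=11, I/O yield, promote→Q0. Q0=[P3,P1,P2] Q1=[] Q2=[]
t=4-6: P3@Q0 runs 2, rem=4, I/O yield, promote→Q0. Q0=[P1,P2,P3] Q1=[] Q2=[]
t=6-7: P1@Q0 runs 1, rem=9, I/O yield, promote→Q0. Q0=[P2,P3,P1] Q1=[] Q2=[]
t=7-10: P2@Q0 runs 3, rem=8, I/O yield, promote→Q0. Q0=[P3,P1,P2] Q1=[] Q2=[]
t=10-12: P3@Q0 runs 2, rem=2, I/O yield, promote→Q0. Q0=[P1,P2,P3] Q1=[] Q2=[]
t=12-13: P1@Q0 runs 1, rem=8, I/O yield, promote→Q0. Q0=[P2,P3,P1] Q1=[] Q2=[]
t=13-16: P2@Q0 runs 3, rem=5, I/O yield, promote→Q0. Q0=[P3,P1,P2] Q1=[] Q2=[]
t=16-18: P3@Q0 runs 2, rem=0, completes. Q0=[P1,P2] Q1=[] Q2=[]
t=18-19: P1@Q0 runs 1, rem=7, I/O yield, promote→Q0. Q0=[P2,P1] Q1=[] Q2=[]
t=19-22: P2@Q0 runs 3, rem=2, I/O yield, promote→Q0. Q0=[P1,P2] Q1=[] Q2=[]
t=22-23: P1@Q0 runs 1, rem=6, I/O yield, promote→Q0. Q0=[P2,P1] Q1=[] Q2=[]
t=23-25: P2@Q0 runs 2, rem=0, completes. Q0=[P1] Q1=[] Q2=[]
t=25-26: P1@Q0 runs 1, rem=5, I/O yield, promote→Q0. Q0=[P1] Q1=[] Q2=[]
t=26-27: P1@Q0 runs 1, rem=4, I/O yield, promote→Q0. Q0=[P1] Q1=[] Q2=[]
t=27-28: P1@Q0 runs 1, rem=3, I/O yield, promote→Q0. Q0=[P1] Q1=[] Q2=[]
t=28-29: P1@Q0 runs 1, rem=2, I/O yield, promote→Q0. Q0=[P1] Q1=[] Q2=[]
t=29-30: P1@Q0 runs 1, rem=1, I/O yield, promote→Q0. Q0=[P1] Q1=[] Q2=[]
t=30-31: P1@Q0 runs 1, rem=0, completes. Q0=[] Q1=[] Q2=[]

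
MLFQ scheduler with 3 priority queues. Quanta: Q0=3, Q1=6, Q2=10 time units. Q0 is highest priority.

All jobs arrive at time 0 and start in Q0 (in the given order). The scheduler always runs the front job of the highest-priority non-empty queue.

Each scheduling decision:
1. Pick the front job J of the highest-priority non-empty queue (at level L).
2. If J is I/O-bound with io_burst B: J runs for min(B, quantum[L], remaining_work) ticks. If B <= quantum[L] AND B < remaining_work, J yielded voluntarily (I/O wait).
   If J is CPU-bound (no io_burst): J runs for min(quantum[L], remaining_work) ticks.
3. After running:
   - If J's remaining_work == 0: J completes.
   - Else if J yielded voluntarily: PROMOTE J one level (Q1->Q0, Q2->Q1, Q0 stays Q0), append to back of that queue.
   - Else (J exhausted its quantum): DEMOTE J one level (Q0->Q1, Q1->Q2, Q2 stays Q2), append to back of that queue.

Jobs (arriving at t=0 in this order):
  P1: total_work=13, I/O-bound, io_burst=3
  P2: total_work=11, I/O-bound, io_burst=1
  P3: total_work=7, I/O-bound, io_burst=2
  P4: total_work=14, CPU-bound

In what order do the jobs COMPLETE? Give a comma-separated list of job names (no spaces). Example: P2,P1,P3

t=0-3: P1@Q0 runs 3, rem=10, I/O yield, promote→Q0. Q0=[P2,P3,P4,P1] Q1=[] Q2=[]
t=3-4: P2@Q0 runs 1, rem=10, I/O yield, promote→Q0. Q0=[P3,P4,P1,P2] Q1=[] Q2=[]
t=4-6: P3@Q0 runs 2, rem=5, I/O yield, promote→Q0. Q0=[P4,P1,P2,P3] Q1=[] Q2=[]
t=6-9: P4@Q0 runs 3, rem=11, quantum used, demote→Q1. Q0=[P1,P2,P3] Q1=[P4] Q2=[]
t=9-12: P1@Q0 runs 3, rem=7, I/O yield, promote→Q0. Q0=[P2,P3,P1] Q1=[P4] Q2=[]
t=12-13: P2@Q0 runs 1, rem=9, I/O yield, promote→Q0. Q0=[P3,P1,P2] Q1=[P4] Q2=[]
t=13-15: P3@Q0 runs 2, rem=3, I/O yield, promote→Q0. Q0=[P1,P2,P3] Q1=[P4] Q2=[]
t=15-18: P1@Q0 runs 3, rem=4, I/O yield, promote→Q0. Q0=[P2,P3,P1] Q1=[P4] Q2=[]
t=18-19: P2@Q0 runs 1, rem=8, I/O yield, promote→Q0. Q0=[P3,P1,P2] Q1=[P4] Q2=[]
t=19-21: P3@Q0 runs 2, rem=1, I/O yield, promote→Q0. Q0=[P1,P2,P3] Q1=[P4] Q2=[]
t=21-24: P1@Q0 runs 3, rem=1, I/O yield, promote→Q0. Q0=[P2,P3,P1] Q1=[P4] Q2=[]
t=24-25: P2@Q0 runs 1, rem=7, I/O yield, promote→Q0. Q0=[P3,P1,P2] Q1=[P4] Q2=[]
t=25-26: P3@Q0 runs 1, rem=0, completes. Q0=[P1,P2] Q1=[P4] Q2=[]
t=26-27: P1@Q0 runs 1, rem=0, completes. Q0=[P2] Q1=[P4] Q2=[]
t=27-28: P2@Q0 runs 1, rem=6, I/O yield, promote→Q0. Q0=[P2] Q1=[P4] Q2=[]
t=28-29: P2@Q0 runs 1, rem=5, I/O yield, promote→Q0. Q0=[P2] Q1=[P4] Q2=[]
t=29-30: P2@Q0 runs 1, rem=4, I/O yield, promote→Q0. Q0=[P2] Q1=[P4] Q2=[]
t=30-31: P2@Q0 runs 1, rem=3, I/O yield, promote→Q0. Q0=[P2] Q1=[P4] Q2=[]
t=31-32: P2@Q0 runs 1, rem=2, I/O yield, promote→Q0. Q0=[P2] Q1=[P4] Q2=[]
t=32-33: P2@Q0 runs 1, rem=1, I/O yield, promote→Q0. Q0=[P2] Q1=[P4] Q2=[]
t=33-34: P2@Q0 runs 1, rem=0, completes. Q0=[] Q1=[P4] Q2=[]
t=34-40: P4@Q1 runs 6, rem=5, quantum used, demote→Q2. Q0=[] Q1=[] Q2=[P4]
t=40-45: P4@Q2 runs 5, rem=0, completes. Q0=[] Q1=[] Q2=[]

Answer: P3,P1,P2,P4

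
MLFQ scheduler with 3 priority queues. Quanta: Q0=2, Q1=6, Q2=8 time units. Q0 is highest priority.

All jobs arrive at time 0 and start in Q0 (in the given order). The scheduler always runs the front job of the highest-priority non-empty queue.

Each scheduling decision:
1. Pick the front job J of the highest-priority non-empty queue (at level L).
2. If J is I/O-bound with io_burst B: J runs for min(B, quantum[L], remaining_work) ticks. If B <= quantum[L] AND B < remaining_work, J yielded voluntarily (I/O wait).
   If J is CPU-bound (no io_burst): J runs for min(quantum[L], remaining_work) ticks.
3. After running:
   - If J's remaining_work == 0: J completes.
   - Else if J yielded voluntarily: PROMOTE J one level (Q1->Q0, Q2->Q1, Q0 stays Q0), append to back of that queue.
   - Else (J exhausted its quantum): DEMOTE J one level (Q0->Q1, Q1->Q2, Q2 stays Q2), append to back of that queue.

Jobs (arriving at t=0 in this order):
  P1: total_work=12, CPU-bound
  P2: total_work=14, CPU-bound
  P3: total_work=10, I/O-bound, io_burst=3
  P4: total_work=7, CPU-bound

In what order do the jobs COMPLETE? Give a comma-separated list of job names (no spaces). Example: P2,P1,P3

Answer: P4,P3,P1,P2

Derivation:
t=0-2: P1@Q0 runs 2, rem=10, quantum used, demote→Q1. Q0=[P2,P3,P4] Q1=[P1] Q2=[]
t=2-4: P2@Q0 runs 2, rem=12, quantum used, demote→Q1. Q0=[P3,P4] Q1=[P1,P2] Q2=[]
t=4-6: P3@Q0 runs 2, rem=8, quantum used, demote→Q1. Q0=[P4] Q1=[P1,P2,P3] Q2=[]
t=6-8: P4@Q0 runs 2, rem=5, quantum used, demote→Q1. Q0=[] Q1=[P1,P2,P3,P4] Q2=[]
t=8-14: P1@Q1 runs 6, rem=4, quantum used, demote→Q2. Q0=[] Q1=[P2,P3,P4] Q2=[P1]
t=14-20: P2@Q1 runs 6, rem=6, quantum used, demote→Q2. Q0=[] Q1=[P3,P4] Q2=[P1,P2]
t=20-23: P3@Q1 runs 3, rem=5, I/O yield, promote→Q0. Q0=[P3] Q1=[P4] Q2=[P1,P2]
t=23-25: P3@Q0 runs 2, rem=3, quantum used, demote→Q1. Q0=[] Q1=[P4,P3] Q2=[P1,P2]
t=25-30: P4@Q1 runs 5, rem=0, completes. Q0=[] Q1=[P3] Q2=[P1,P2]
t=30-33: P3@Q1 runs 3, rem=0, completes. Q0=[] Q1=[] Q2=[P1,P2]
t=33-37: P1@Q2 runs 4, rem=0, completes. Q0=[] Q1=[] Q2=[P2]
t=37-43: P2@Q2 runs 6, rem=0, completes. Q0=[] Q1=[] Q2=[]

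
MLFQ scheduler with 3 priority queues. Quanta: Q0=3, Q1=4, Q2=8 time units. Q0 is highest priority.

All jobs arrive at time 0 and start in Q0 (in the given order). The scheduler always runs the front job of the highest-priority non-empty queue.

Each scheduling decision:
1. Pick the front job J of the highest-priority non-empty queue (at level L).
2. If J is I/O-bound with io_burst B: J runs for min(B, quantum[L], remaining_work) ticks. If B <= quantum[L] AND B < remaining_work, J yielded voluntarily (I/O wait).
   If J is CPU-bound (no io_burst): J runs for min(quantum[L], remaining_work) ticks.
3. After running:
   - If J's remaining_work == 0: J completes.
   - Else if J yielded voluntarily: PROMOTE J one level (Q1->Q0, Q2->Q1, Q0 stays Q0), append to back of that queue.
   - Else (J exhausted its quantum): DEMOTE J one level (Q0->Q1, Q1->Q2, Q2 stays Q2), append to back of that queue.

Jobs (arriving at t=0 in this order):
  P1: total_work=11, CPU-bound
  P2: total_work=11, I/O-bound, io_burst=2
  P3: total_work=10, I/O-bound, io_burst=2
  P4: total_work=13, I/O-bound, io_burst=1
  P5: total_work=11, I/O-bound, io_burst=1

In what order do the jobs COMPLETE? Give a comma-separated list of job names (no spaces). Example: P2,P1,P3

Answer: P3,P2,P5,P4,P1

Derivation:
t=0-3: P1@Q0 runs 3, rem=8, quantum used, demote→Q1. Q0=[P2,P3,P4,P5] Q1=[P1] Q2=[]
t=3-5: P2@Q0 runs 2, rem=9, I/O yield, promote→Q0. Q0=[P3,P4,P5,P2] Q1=[P1] Q2=[]
t=5-7: P3@Q0 runs 2, rem=8, I/O yield, promote→Q0. Q0=[P4,P5,P2,P3] Q1=[P1] Q2=[]
t=7-8: P4@Q0 runs 1, rem=12, I/O yield, promote→Q0. Q0=[P5,P2,P3,P4] Q1=[P1] Q2=[]
t=8-9: P5@Q0 runs 1, rem=10, I/O yield, promote→Q0. Q0=[P2,P3,P4,P5] Q1=[P1] Q2=[]
t=9-11: P2@Q0 runs 2, rem=7, I/O yield, promote→Q0. Q0=[P3,P4,P5,P2] Q1=[P1] Q2=[]
t=11-13: P3@Q0 runs 2, rem=6, I/O yield, promote→Q0. Q0=[P4,P5,P2,P3] Q1=[P1] Q2=[]
t=13-14: P4@Q0 runs 1, rem=11, I/O yield, promote→Q0. Q0=[P5,P2,P3,P4] Q1=[P1] Q2=[]
t=14-15: P5@Q0 runs 1, rem=9, I/O yield, promote→Q0. Q0=[P2,P3,P4,P5] Q1=[P1] Q2=[]
t=15-17: P2@Q0 runs 2, rem=5, I/O yield, promote→Q0. Q0=[P3,P4,P5,P2] Q1=[P1] Q2=[]
t=17-19: P3@Q0 runs 2, rem=4, I/O yield, promote→Q0. Q0=[P4,P5,P2,P3] Q1=[P1] Q2=[]
t=19-20: P4@Q0 runs 1, rem=10, I/O yield, promote→Q0. Q0=[P5,P2,P3,P4] Q1=[P1] Q2=[]
t=20-21: P5@Q0 runs 1, rem=8, I/O yield, promote→Q0. Q0=[P2,P3,P4,P5] Q1=[P1] Q2=[]
t=21-23: P2@Q0 runs 2, rem=3, I/O yield, promote→Q0. Q0=[P3,P4,P5,P2] Q1=[P1] Q2=[]
t=23-25: P3@Q0 runs 2, rem=2, I/O yield, promote→Q0. Q0=[P4,P5,P2,P3] Q1=[P1] Q2=[]
t=25-26: P4@Q0 runs 1, rem=9, I/O yield, promote→Q0. Q0=[P5,P2,P3,P4] Q1=[P1] Q2=[]
t=26-27: P5@Q0 runs 1, rem=7, I/O yield, promote→Q0. Q0=[P2,P3,P4,P5] Q1=[P1] Q2=[]
t=27-29: P2@Q0 runs 2, rem=1, I/O yield, promote→Q0. Q0=[P3,P4,P5,P2] Q1=[P1] Q2=[]
t=29-31: P3@Q0 runs 2, rem=0, completes. Q0=[P4,P5,P2] Q1=[P1] Q2=[]
t=31-32: P4@Q0 runs 1, rem=8, I/O yield, promote→Q0. Q0=[P5,P2,P4] Q1=[P1] Q2=[]
t=32-33: P5@Q0 runs 1, rem=6, I/O yield, promote→Q0. Q0=[P2,P4,P5] Q1=[P1] Q2=[]
t=33-34: P2@Q0 runs 1, rem=0, completes. Q0=[P4,P5] Q1=[P1] Q2=[]
t=34-35: P4@Q0 runs 1, rem=7, I/O yield, promote→Q0. Q0=[P5,P4] Q1=[P1] Q2=[]
t=35-36: P5@Q0 runs 1, rem=5, I/O yield, promote→Q0. Q0=[P4,P5] Q1=[P1] Q2=[]
t=36-37: P4@Q0 runs 1, rem=6, I/O yield, promote→Q0. Q0=[P5,P4] Q1=[P1] Q2=[]
t=37-38: P5@Q0 runs 1, rem=4, I/O yield, promote→Q0. Q0=[P4,P5] Q1=[P1] Q2=[]
t=38-39: P4@Q0 runs 1, rem=5, I/O yield, promote→Q0. Q0=[P5,P4] Q1=[P1] Q2=[]
t=39-40: P5@Q0 runs 1, rem=3, I/O yield, promote→Q0. Q0=[P4,P5] Q1=[P1] Q2=[]
t=40-41: P4@Q0 runs 1, rem=4, I/O yield, promote→Q0. Q0=[P5,P4] Q1=[P1] Q2=[]
t=41-42: P5@Q0 runs 1, rem=2, I/O yield, promote→Q0. Q0=[P4,P5] Q1=[P1] Q2=[]
t=42-43: P4@Q0 runs 1, rem=3, I/O yield, promote→Q0. Q0=[P5,P4] Q1=[P1] Q2=[]
t=43-44: P5@Q0 runs 1, rem=1, I/O yield, promote→Q0. Q0=[P4,P5] Q1=[P1] Q2=[]
t=44-45: P4@Q0 runs 1, rem=2, I/O yield, promote→Q0. Q0=[P5,P4] Q1=[P1] Q2=[]
t=45-46: P5@Q0 runs 1, rem=0, completes. Q0=[P4] Q1=[P1] Q2=[]
t=46-47: P4@Q0 runs 1, rem=1, I/O yield, promote→Q0. Q0=[P4] Q1=[P1] Q2=[]
t=47-48: P4@Q0 runs 1, rem=0, completes. Q0=[] Q1=[P1] Q2=[]
t=48-52: P1@Q1 runs 4, rem=4, quantum used, demote→Q2. Q0=[] Q1=[] Q2=[P1]
t=52-56: P1@Q2 runs 4, rem=0, completes. Q0=[] Q1=[] Q2=[]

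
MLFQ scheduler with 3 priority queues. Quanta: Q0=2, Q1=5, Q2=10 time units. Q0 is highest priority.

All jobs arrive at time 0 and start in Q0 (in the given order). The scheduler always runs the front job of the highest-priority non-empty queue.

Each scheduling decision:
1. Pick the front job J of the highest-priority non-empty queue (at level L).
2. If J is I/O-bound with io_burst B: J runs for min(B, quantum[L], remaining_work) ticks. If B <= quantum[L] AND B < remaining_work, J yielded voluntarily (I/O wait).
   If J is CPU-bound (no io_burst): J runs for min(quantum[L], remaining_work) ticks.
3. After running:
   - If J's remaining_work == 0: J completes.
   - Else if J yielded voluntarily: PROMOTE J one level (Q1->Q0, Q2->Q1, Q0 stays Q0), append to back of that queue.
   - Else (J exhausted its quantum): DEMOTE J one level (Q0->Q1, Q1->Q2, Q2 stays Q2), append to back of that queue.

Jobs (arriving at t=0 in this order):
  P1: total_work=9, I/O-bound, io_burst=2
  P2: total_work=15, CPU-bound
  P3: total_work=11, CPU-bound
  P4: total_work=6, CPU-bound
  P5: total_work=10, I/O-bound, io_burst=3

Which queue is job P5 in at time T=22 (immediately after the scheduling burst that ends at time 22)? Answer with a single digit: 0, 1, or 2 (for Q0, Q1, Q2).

t=0-2: P1@Q0 runs 2, rem=7, I/O yield, promote→Q0. Q0=[P2,P3,P4,P5,P1] Q1=[] Q2=[]
t=2-4: P2@Q0 runs 2, rem=13, quantum used, demote→Q1. Q0=[P3,P4,P5,P1] Q1=[P2] Q2=[]
t=4-6: P3@Q0 runs 2, rem=9, quantum used, demote→Q1. Q0=[P4,P5,P1] Q1=[P2,P3] Q2=[]
t=6-8: P4@Q0 runs 2, rem=4, quantum used, demote→Q1. Q0=[P5,P1] Q1=[P2,P3,P4] Q2=[]
t=8-10: P5@Q0 runs 2, rem=8, quantum used, demote→Q1. Q0=[P1] Q1=[P2,P3,P4,P5] Q2=[]
t=10-12: P1@Q0 runs 2, rem=5, I/O yield, promote→Q0. Q0=[P1] Q1=[P2,P3,P4,P5] Q2=[]
t=12-14: P1@Q0 runs 2, rem=3, I/O yield, promote→Q0. Q0=[P1] Q1=[P2,P3,P4,P5] Q2=[]
t=14-16: P1@Q0 runs 2, rem=1, I/O yield, promote→Q0. Q0=[P1] Q1=[P2,P3,P4,P5] Q2=[]
t=16-17: P1@Q0 runs 1, rem=0, completes. Q0=[] Q1=[P2,P3,P4,P5] Q2=[]
t=17-22: P2@Q1 runs 5, rem=8, quantum used, demote→Q2. Q0=[] Q1=[P3,P4,P5] Q2=[P2]
t=22-27: P3@Q1 runs 5, rem=4, quantum used, demote→Q2. Q0=[] Q1=[P4,P5] Q2=[P2,P3]
t=27-31: P4@Q1 runs 4, rem=0, completes. Q0=[] Q1=[P5] Q2=[P2,P3]
t=31-34: P5@Q1 runs 3, rem=5, I/O yield, promote→Q0. Q0=[P5] Q1=[] Q2=[P2,P3]
t=34-36: P5@Q0 runs 2, rem=3, quantum used, demote→Q1. Q0=[] Q1=[P5] Q2=[P2,P3]
t=36-39: P5@Q1 runs 3, rem=0, completes. Q0=[] Q1=[] Q2=[P2,P3]
t=39-47: P2@Q2 runs 8, rem=0, completes. Q0=[] Q1=[] Q2=[P3]
t=47-51: P3@Q2 runs 4, rem=0, completes. Q0=[] Q1=[] Q2=[]

Answer: 1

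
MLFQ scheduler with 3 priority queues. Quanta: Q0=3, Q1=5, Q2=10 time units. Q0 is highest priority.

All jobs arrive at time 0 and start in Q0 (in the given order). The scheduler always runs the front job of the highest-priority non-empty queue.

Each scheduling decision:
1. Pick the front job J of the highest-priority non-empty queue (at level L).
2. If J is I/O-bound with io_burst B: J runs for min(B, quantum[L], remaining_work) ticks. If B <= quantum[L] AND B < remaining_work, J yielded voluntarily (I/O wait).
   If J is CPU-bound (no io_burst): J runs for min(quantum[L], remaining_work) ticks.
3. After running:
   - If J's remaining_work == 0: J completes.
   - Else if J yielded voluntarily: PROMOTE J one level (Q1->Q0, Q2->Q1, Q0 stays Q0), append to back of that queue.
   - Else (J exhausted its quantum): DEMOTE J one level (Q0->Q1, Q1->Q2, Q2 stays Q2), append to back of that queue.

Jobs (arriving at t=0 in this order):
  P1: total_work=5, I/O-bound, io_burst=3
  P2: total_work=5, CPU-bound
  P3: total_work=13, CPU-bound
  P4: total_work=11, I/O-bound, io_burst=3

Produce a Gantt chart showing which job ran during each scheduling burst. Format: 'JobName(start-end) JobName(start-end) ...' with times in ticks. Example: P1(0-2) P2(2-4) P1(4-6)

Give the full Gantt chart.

t=0-3: P1@Q0 runs 3, rem=2, I/O yield, promote→Q0. Q0=[P2,P3,P4,P1] Q1=[] Q2=[]
t=3-6: P2@Q0 runs 3, rem=2, quantum used, demote→Q1. Q0=[P3,P4,P1] Q1=[P2] Q2=[]
t=6-9: P3@Q0 runs 3, rem=10, quantum used, demote→Q1. Q0=[P4,P1] Q1=[P2,P3] Q2=[]
t=9-12: P4@Q0 runs 3, rem=8, I/O yield, promote→Q0. Q0=[P1,P4] Q1=[P2,P3] Q2=[]
t=12-14: P1@Q0 runs 2, rem=0, completes. Q0=[P4] Q1=[P2,P3] Q2=[]
t=14-17: P4@Q0 runs 3, rem=5, I/O yield, promote→Q0. Q0=[P4] Q1=[P2,P3] Q2=[]
t=17-20: P4@Q0 runs 3, rem=2, I/O yield, promote→Q0. Q0=[P4] Q1=[P2,P3] Q2=[]
t=20-22: P4@Q0 runs 2, rem=0, completes. Q0=[] Q1=[P2,P3] Q2=[]
t=22-24: P2@Q1 runs 2, rem=0, completes. Q0=[] Q1=[P3] Q2=[]
t=24-29: P3@Q1 runs 5, rem=5, quantum used, demote→Q2. Q0=[] Q1=[] Q2=[P3]
t=29-34: P3@Q2 runs 5, rem=0, completes. Q0=[] Q1=[] Q2=[]

Answer: P1(0-3) P2(3-6) P3(6-9) P4(9-12) P1(12-14) P4(14-17) P4(17-20) P4(20-22) P2(22-24) P3(24-29) P3(29-34)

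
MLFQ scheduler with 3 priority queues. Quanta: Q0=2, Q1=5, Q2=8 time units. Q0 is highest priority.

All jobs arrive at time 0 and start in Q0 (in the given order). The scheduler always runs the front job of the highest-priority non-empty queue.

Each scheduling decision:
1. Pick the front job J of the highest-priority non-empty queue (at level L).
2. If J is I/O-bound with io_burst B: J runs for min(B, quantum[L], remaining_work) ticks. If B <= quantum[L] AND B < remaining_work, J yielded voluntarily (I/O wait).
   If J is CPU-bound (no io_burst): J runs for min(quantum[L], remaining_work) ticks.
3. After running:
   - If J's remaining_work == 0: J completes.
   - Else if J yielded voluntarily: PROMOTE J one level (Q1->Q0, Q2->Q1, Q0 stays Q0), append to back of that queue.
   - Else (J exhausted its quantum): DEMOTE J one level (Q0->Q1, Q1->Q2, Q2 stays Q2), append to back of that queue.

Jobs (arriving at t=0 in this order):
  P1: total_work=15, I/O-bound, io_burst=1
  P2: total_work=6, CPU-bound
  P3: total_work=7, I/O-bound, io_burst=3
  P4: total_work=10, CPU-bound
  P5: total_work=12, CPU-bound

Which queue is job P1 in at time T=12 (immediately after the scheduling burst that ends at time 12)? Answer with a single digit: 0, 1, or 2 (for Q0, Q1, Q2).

Answer: 0

Derivation:
t=0-1: P1@Q0 runs 1, rem=14, I/O yield, promote→Q0. Q0=[P2,P3,P4,P5,P1] Q1=[] Q2=[]
t=1-3: P2@Q0 runs 2, rem=4, quantum used, demote→Q1. Q0=[P3,P4,P5,P1] Q1=[P2] Q2=[]
t=3-5: P3@Q0 runs 2, rem=5, quantum used, demote→Q1. Q0=[P4,P5,P1] Q1=[P2,P3] Q2=[]
t=5-7: P4@Q0 runs 2, rem=8, quantum used, demote→Q1. Q0=[P5,P1] Q1=[P2,P3,P4] Q2=[]
t=7-9: P5@Q0 runs 2, rem=10, quantum used, demote→Q1. Q0=[P1] Q1=[P2,P3,P4,P5] Q2=[]
t=9-10: P1@Q0 runs 1, rem=13, I/O yield, promote→Q0. Q0=[P1] Q1=[P2,P3,P4,P5] Q2=[]
t=10-11: P1@Q0 runs 1, rem=12, I/O yield, promote→Q0. Q0=[P1] Q1=[P2,P3,P4,P5] Q2=[]
t=11-12: P1@Q0 runs 1, rem=11, I/O yield, promote→Q0. Q0=[P1] Q1=[P2,P3,P4,P5] Q2=[]
t=12-13: P1@Q0 runs 1, rem=10, I/O yield, promote→Q0. Q0=[P1] Q1=[P2,P3,P4,P5] Q2=[]
t=13-14: P1@Q0 runs 1, rem=9, I/O yield, promote→Q0. Q0=[P1] Q1=[P2,P3,P4,P5] Q2=[]
t=14-15: P1@Q0 runs 1, rem=8, I/O yield, promote→Q0. Q0=[P1] Q1=[P2,P3,P4,P5] Q2=[]
t=15-16: P1@Q0 runs 1, rem=7, I/O yield, promote→Q0. Q0=[P1] Q1=[P2,P3,P4,P5] Q2=[]
t=16-17: P1@Q0 runs 1, rem=6, I/O yield, promote→Q0. Q0=[P1] Q1=[P2,P3,P4,P5] Q2=[]
t=17-18: P1@Q0 runs 1, rem=5, I/O yield, promote→Q0. Q0=[P1] Q1=[P2,P3,P4,P5] Q2=[]
t=18-19: P1@Q0 runs 1, rem=4, I/O yield, promote→Q0. Q0=[P1] Q1=[P2,P3,P4,P5] Q2=[]
t=19-20: P1@Q0 runs 1, rem=3, I/O yield, promote→Q0. Q0=[P1] Q1=[P2,P3,P4,P5] Q2=[]
t=20-21: P1@Q0 runs 1, rem=2, I/O yield, promote→Q0. Q0=[P1] Q1=[P2,P3,P4,P5] Q2=[]
t=21-22: P1@Q0 runs 1, rem=1, I/O yield, promote→Q0. Q0=[P1] Q1=[P2,P3,P4,P5] Q2=[]
t=22-23: P1@Q0 runs 1, rem=0, completes. Q0=[] Q1=[P2,P3,P4,P5] Q2=[]
t=23-27: P2@Q1 runs 4, rem=0, completes. Q0=[] Q1=[P3,P4,P5] Q2=[]
t=27-30: P3@Q1 runs 3, rem=2, I/O yield, promote→Q0. Q0=[P3] Q1=[P4,P5] Q2=[]
t=30-32: P3@Q0 runs 2, rem=0, completes. Q0=[] Q1=[P4,P5] Q2=[]
t=32-37: P4@Q1 runs 5, rem=3, quantum used, demote→Q2. Q0=[] Q1=[P5] Q2=[P4]
t=37-42: P5@Q1 runs 5, rem=5, quantum used, demote→Q2. Q0=[] Q1=[] Q2=[P4,P5]
t=42-45: P4@Q2 runs 3, rem=0, completes. Q0=[] Q1=[] Q2=[P5]
t=45-50: P5@Q2 runs 5, rem=0, completes. Q0=[] Q1=[] Q2=[]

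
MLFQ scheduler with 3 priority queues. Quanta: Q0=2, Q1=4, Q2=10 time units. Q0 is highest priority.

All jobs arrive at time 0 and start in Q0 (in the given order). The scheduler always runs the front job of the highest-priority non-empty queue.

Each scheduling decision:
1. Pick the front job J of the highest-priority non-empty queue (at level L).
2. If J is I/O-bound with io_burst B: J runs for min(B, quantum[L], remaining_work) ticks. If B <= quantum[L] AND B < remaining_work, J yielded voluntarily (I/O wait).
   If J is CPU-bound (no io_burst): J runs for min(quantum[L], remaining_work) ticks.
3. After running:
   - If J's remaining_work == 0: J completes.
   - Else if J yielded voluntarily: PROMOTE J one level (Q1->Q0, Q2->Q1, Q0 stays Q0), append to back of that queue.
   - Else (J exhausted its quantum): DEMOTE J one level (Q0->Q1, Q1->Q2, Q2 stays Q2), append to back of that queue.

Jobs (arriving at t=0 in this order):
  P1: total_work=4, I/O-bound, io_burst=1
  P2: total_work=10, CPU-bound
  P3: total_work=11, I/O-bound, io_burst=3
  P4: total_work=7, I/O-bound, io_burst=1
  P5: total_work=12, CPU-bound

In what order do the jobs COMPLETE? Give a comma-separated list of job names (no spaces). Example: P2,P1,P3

Answer: P1,P4,P3,P2,P5

Derivation:
t=0-1: P1@Q0 runs 1, rem=3, I/O yield, promote→Q0. Q0=[P2,P3,P4,P5,P1] Q1=[] Q2=[]
t=1-3: P2@Q0 runs 2, rem=8, quantum used, demote→Q1. Q0=[P3,P4,P5,P1] Q1=[P2] Q2=[]
t=3-5: P3@Q0 runs 2, rem=9, quantum used, demote→Q1. Q0=[P4,P5,P1] Q1=[P2,P3] Q2=[]
t=5-6: P4@Q0 runs 1, rem=6, I/O yield, promote→Q0. Q0=[P5,P1,P4] Q1=[P2,P3] Q2=[]
t=6-8: P5@Q0 runs 2, rem=10, quantum used, demote→Q1. Q0=[P1,P4] Q1=[P2,P3,P5] Q2=[]
t=8-9: P1@Q0 runs 1, rem=2, I/O yield, promote→Q0. Q0=[P4,P1] Q1=[P2,P3,P5] Q2=[]
t=9-10: P4@Q0 runs 1, rem=5, I/O yield, promote→Q0. Q0=[P1,P4] Q1=[P2,P3,P5] Q2=[]
t=10-11: P1@Q0 runs 1, rem=1, I/O yield, promote→Q0. Q0=[P4,P1] Q1=[P2,P3,P5] Q2=[]
t=11-12: P4@Q0 runs 1, rem=4, I/O yield, promote→Q0. Q0=[P1,P4] Q1=[P2,P3,P5] Q2=[]
t=12-13: P1@Q0 runs 1, rem=0, completes. Q0=[P4] Q1=[P2,P3,P5] Q2=[]
t=13-14: P4@Q0 runs 1, rem=3, I/O yield, promote→Q0. Q0=[P4] Q1=[P2,P3,P5] Q2=[]
t=14-15: P4@Q0 runs 1, rem=2, I/O yield, promote→Q0. Q0=[P4] Q1=[P2,P3,P5] Q2=[]
t=15-16: P4@Q0 runs 1, rem=1, I/O yield, promote→Q0. Q0=[P4] Q1=[P2,P3,P5] Q2=[]
t=16-17: P4@Q0 runs 1, rem=0, completes. Q0=[] Q1=[P2,P3,P5] Q2=[]
t=17-21: P2@Q1 runs 4, rem=4, quantum used, demote→Q2. Q0=[] Q1=[P3,P5] Q2=[P2]
t=21-24: P3@Q1 runs 3, rem=6, I/O yield, promote→Q0. Q0=[P3] Q1=[P5] Q2=[P2]
t=24-26: P3@Q0 runs 2, rem=4, quantum used, demote→Q1. Q0=[] Q1=[P5,P3] Q2=[P2]
t=26-30: P5@Q1 runs 4, rem=6, quantum used, demote→Q2. Q0=[] Q1=[P3] Q2=[P2,P5]
t=30-33: P3@Q1 runs 3, rem=1, I/O yield, promote→Q0. Q0=[P3] Q1=[] Q2=[P2,P5]
t=33-34: P3@Q0 runs 1, rem=0, completes. Q0=[] Q1=[] Q2=[P2,P5]
t=34-38: P2@Q2 runs 4, rem=0, completes. Q0=[] Q1=[] Q2=[P5]
t=38-44: P5@Q2 runs 6, rem=0, completes. Q0=[] Q1=[] Q2=[]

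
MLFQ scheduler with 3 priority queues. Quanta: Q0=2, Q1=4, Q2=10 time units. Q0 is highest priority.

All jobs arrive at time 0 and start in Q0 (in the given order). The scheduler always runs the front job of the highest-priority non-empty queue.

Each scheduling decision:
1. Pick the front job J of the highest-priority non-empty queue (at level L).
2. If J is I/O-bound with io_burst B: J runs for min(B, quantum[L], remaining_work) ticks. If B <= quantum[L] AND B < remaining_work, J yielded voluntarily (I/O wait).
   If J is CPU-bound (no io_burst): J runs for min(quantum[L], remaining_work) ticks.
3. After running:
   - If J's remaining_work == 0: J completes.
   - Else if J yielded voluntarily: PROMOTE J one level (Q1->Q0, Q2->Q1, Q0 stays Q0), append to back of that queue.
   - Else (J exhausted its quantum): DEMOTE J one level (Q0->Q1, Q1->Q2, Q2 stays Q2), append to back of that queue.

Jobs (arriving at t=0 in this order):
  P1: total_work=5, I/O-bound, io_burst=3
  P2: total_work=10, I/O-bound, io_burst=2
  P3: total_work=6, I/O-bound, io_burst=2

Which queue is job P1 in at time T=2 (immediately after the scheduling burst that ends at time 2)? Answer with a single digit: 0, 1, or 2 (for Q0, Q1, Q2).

t=0-2: P1@Q0 runs 2, rem=3, quantum used, demote→Q1. Q0=[P2,P3] Q1=[P1] Q2=[]
t=2-4: P2@Q0 runs 2, rem=8, I/O yield, promote→Q0. Q0=[P3,P2] Q1=[P1] Q2=[]
t=4-6: P3@Q0 runs 2, rem=4, I/O yield, promote→Q0. Q0=[P2,P3] Q1=[P1] Q2=[]
t=6-8: P2@Q0 runs 2, rem=6, I/O yield, promote→Q0. Q0=[P3,P2] Q1=[P1] Q2=[]
t=8-10: P3@Q0 runs 2, rem=2, I/O yield, promote→Q0. Q0=[P2,P3] Q1=[P1] Q2=[]
t=10-12: P2@Q0 runs 2, rem=4, I/O yield, promote→Q0. Q0=[P3,P2] Q1=[P1] Q2=[]
t=12-14: P3@Q0 runs 2, rem=0, completes. Q0=[P2] Q1=[P1] Q2=[]
t=14-16: P2@Q0 runs 2, rem=2, I/O yield, promote→Q0. Q0=[P2] Q1=[P1] Q2=[]
t=16-18: P2@Q0 runs 2, rem=0, completes. Q0=[] Q1=[P1] Q2=[]
t=18-21: P1@Q1 runs 3, rem=0, completes. Q0=[] Q1=[] Q2=[]

Answer: 1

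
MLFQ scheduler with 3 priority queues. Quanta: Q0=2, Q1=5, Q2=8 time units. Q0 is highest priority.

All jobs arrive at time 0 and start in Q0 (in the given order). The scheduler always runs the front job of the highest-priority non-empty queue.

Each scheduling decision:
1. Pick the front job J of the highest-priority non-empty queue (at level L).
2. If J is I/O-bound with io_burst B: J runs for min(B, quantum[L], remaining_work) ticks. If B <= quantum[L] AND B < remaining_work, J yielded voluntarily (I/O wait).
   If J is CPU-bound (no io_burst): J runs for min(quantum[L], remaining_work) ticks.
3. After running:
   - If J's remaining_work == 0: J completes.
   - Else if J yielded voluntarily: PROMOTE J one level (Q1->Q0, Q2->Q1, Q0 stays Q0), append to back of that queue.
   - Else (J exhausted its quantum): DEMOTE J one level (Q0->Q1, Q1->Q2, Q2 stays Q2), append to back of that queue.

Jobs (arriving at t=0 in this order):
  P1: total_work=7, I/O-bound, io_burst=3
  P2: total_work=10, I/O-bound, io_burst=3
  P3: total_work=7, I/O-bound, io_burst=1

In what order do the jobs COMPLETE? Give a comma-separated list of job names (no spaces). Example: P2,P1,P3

Answer: P3,P1,P2

Derivation:
t=0-2: P1@Q0 runs 2, rem=5, quantum used, demote→Q1. Q0=[P2,P3] Q1=[P1] Q2=[]
t=2-4: P2@Q0 runs 2, rem=8, quantum used, demote→Q1. Q0=[P3] Q1=[P1,P2] Q2=[]
t=4-5: P3@Q0 runs 1, rem=6, I/O yield, promote→Q0. Q0=[P3] Q1=[P1,P2] Q2=[]
t=5-6: P3@Q0 runs 1, rem=5, I/O yield, promote→Q0. Q0=[P3] Q1=[P1,P2] Q2=[]
t=6-7: P3@Q0 runs 1, rem=4, I/O yield, promote→Q0. Q0=[P3] Q1=[P1,P2] Q2=[]
t=7-8: P3@Q0 runs 1, rem=3, I/O yield, promote→Q0. Q0=[P3] Q1=[P1,P2] Q2=[]
t=8-9: P3@Q0 runs 1, rem=2, I/O yield, promote→Q0. Q0=[P3] Q1=[P1,P2] Q2=[]
t=9-10: P3@Q0 runs 1, rem=1, I/O yield, promote→Q0. Q0=[P3] Q1=[P1,P2] Q2=[]
t=10-11: P3@Q0 runs 1, rem=0, completes. Q0=[] Q1=[P1,P2] Q2=[]
t=11-14: P1@Q1 runs 3, rem=2, I/O yield, promote→Q0. Q0=[P1] Q1=[P2] Q2=[]
t=14-16: P1@Q0 runs 2, rem=0, completes. Q0=[] Q1=[P2] Q2=[]
t=16-19: P2@Q1 runs 3, rem=5, I/O yield, promote→Q0. Q0=[P2] Q1=[] Q2=[]
t=19-21: P2@Q0 runs 2, rem=3, quantum used, demote→Q1. Q0=[] Q1=[P2] Q2=[]
t=21-24: P2@Q1 runs 3, rem=0, completes. Q0=[] Q1=[] Q2=[]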